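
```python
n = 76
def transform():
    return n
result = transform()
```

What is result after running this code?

Step 1: n = 76 is defined in the global scope.
Step 2: transform() looks up n. No local n exists, so Python checks the global scope via LEGB rule and finds n = 76.
Step 3: result = 76

The answer is 76.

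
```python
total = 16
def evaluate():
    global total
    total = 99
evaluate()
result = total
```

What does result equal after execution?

Step 1: total = 16 globally.
Step 2: evaluate() declares global total and sets it to 99.
Step 3: After evaluate(), global total = 99. result = 99

The answer is 99.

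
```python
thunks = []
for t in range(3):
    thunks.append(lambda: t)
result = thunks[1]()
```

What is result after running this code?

Step 1: The loop creates 3 lambdas, all referencing the same variable t.
Step 2: After the loop, t = 2 (final value).
Step 3: thunks[1]() looks up t at call time and finds 2. This is the late binding gotcha. result = 2

The answer is 2.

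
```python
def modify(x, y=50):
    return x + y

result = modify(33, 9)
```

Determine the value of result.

Step 1: modify(33, 9) overrides default y with 9.
Step 2: Returns 33 + 9 = 42.
Step 3: result = 42

The answer is 42.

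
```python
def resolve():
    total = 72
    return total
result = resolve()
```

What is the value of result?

Step 1: resolve() defines total = 72 in its local scope.
Step 2: return total finds the local variable total = 72.
Step 3: result = 72

The answer is 72.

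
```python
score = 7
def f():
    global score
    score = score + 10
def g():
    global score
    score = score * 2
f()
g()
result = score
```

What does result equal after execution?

Step 1: score = 7.
Step 2: f() adds 10: score = 7 + 10 = 17.
Step 3: g() doubles: score = 17 * 2 = 34.
Step 4: result = 34

The answer is 34.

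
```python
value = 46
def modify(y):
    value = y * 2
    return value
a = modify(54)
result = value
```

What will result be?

Step 1: Global value = 46.
Step 2: modify(54) creates local value = 54 * 2 = 108.
Step 3: Global value unchanged because no global keyword. result = 46

The answer is 46.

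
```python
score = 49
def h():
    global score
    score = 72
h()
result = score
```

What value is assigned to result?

Step 1: score = 49 globally.
Step 2: h() declares global score and sets it to 72.
Step 3: After h(), global score = 72. result = 72

The answer is 72.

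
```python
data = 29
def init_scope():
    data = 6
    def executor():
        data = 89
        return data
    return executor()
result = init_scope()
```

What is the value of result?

Step 1: Three scopes define data: global (29), init_scope (6), executor (89).
Step 2: executor() has its own local data = 89, which shadows both enclosing and global.
Step 3: result = 89 (local wins in LEGB)

The answer is 89.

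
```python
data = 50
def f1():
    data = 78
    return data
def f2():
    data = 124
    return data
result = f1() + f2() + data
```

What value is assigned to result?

Step 1: Each function shadows global data with its own local.
Step 2: f1() returns 78, f2() returns 124.
Step 3: Global data = 50 is unchanged. result = 78 + 124 + 50 = 252

The answer is 252.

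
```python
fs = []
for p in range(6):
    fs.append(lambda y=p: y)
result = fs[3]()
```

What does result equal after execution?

Step 1: Default argument y=p captures p's value at each iteration.
Step 2: fs[3] captured y = 3 when p was 3.
Step 3: result = 3

The answer is 3.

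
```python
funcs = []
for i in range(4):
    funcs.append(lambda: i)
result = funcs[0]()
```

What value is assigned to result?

Step 1: The loop creates 4 lambdas, all referencing the same variable i.
Step 2: After the loop, i = 3 (final value).
Step 3: funcs[0]() looks up i at call time and finds 3. This is the late binding gotcha. result = 3

The answer is 3.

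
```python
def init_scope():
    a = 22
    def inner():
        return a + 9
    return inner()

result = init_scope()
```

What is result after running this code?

Step 1: init_scope() defines a = 22.
Step 2: inner() reads a = 22 from enclosing scope, returns 22 + 9 = 31.
Step 3: result = 31

The answer is 31.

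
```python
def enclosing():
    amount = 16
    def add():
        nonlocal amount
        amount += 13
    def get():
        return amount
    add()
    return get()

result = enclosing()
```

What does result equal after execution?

Step 1: amount = 16. add() modifies it via nonlocal, get() reads it.
Step 2: add() makes amount = 16 + 13 = 29.
Step 3: get() returns 29. result = 29

The answer is 29.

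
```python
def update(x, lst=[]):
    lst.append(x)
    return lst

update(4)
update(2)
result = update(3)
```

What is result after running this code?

Step 1: Mutable default argument gotcha! The list [] is created once.
Step 2: Each call appends to the SAME list: [4], [4, 2], [4, 2, 3].
Step 3: result = [4, 2, 3]

The answer is [4, 2, 3].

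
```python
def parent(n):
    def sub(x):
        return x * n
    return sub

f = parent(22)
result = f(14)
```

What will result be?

Step 1: parent(22) creates a closure capturing n = 22.
Step 2: f(14) computes 14 * 22 = 308.
Step 3: result = 308

The answer is 308.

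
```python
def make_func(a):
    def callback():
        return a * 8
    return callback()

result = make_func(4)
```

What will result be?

Step 1: make_func(4) binds parameter a = 4.
Step 2: callback() accesses a = 4 from enclosing scope.
Step 3: result = 4 * 8 = 32

The answer is 32.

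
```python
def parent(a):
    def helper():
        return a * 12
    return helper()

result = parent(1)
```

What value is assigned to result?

Step 1: parent(1) binds parameter a = 1.
Step 2: helper() accesses a = 1 from enclosing scope.
Step 3: result = 1 * 12 = 12

The answer is 12.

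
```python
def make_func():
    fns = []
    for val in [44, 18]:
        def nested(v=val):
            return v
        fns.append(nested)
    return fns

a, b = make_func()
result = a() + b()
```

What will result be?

Step 1: Default argument v=val captures val at each iteration.
Step 2: a() returns 44 (captured at first iteration), b() returns 18 (captured at second).
Step 3: result = 44 + 18 = 62

The answer is 62.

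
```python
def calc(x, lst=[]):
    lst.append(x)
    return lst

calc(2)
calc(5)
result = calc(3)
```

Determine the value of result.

Step 1: Mutable default argument gotcha! The list [] is created once.
Step 2: Each call appends to the SAME list: [2], [2, 5], [2, 5, 3].
Step 3: result = [2, 5, 3]

The answer is [2, 5, 3].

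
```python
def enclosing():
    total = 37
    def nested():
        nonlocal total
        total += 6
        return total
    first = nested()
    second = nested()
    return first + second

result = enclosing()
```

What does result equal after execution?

Step 1: total starts at 37.
Step 2: First call: total = 37 + 6 = 43, returns 43.
Step 3: Second call: total = 43 + 6 = 49, returns 49.
Step 4: result = 43 + 49 = 92

The answer is 92.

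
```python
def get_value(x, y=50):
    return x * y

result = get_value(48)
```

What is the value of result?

Step 1: get_value(48) uses default y = 50.
Step 2: Returns 48 * 50 = 2400.
Step 3: result = 2400

The answer is 2400.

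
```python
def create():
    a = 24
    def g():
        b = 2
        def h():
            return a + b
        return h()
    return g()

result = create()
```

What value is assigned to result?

Step 1: create() defines a = 24. g() defines b = 2.
Step 2: h() accesses both from enclosing scopes: a = 24, b = 2.
Step 3: result = 24 + 2 = 26

The answer is 26.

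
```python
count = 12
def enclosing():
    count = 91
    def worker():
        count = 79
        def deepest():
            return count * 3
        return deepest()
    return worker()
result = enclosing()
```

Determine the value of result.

Step 1: deepest() looks up count through LEGB: not local, finds count = 79 in enclosing worker().
Step 2: Returns 79 * 3 = 237.
Step 3: result = 237

The answer is 237.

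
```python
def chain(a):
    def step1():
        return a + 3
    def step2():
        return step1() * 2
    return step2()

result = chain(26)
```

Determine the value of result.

Step 1: chain(26) captures a = 26.
Step 2: step2() calls step1() which returns 26 + 3 = 29.
Step 3: step2() returns 29 * 2 = 58

The answer is 58.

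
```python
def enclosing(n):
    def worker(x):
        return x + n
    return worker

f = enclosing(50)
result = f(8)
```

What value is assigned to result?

Step 1: enclosing(50) creates a closure that captures n = 50.
Step 2: f(8) calls the closure with x = 8, returning 8 + 50 = 58.
Step 3: result = 58

The answer is 58.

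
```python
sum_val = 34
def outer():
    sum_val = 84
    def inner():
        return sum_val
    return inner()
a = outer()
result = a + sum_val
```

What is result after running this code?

Step 1: outer() has local sum_val = 84. inner() reads from enclosing.
Step 2: outer() returns 84. Global sum_val = 34 unchanged.
Step 3: result = 84 + 34 = 118

The answer is 118.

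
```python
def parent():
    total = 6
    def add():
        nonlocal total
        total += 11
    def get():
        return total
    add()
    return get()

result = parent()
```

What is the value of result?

Step 1: total = 6. add() modifies it via nonlocal, get() reads it.
Step 2: add() makes total = 6 + 11 = 17.
Step 3: get() returns 17. result = 17

The answer is 17.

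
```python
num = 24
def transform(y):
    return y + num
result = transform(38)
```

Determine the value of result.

Step 1: num = 24 is defined globally.
Step 2: transform(38) uses parameter y = 38 and looks up num from global scope = 24.
Step 3: result = 38 + 24 = 62

The answer is 62.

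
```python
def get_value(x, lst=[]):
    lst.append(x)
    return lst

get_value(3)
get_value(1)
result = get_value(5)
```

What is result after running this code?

Step 1: Mutable default argument gotcha! The list [] is created once.
Step 2: Each call appends to the SAME list: [3], [3, 1], [3, 1, 5].
Step 3: result = [3, 1, 5]

The answer is [3, 1, 5].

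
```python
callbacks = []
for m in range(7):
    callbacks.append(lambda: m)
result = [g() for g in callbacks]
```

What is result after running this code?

Step 1: All 7 lambdas share the same variable m.
Step 2: After the loop, m = 6.
Step 3: Each call returns 6. result = [6, 6, 6, 6, 6, 6, 6]

The answer is [6, 6, 6, 6, 6, 6, 6].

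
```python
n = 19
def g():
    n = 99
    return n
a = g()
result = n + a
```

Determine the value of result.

Step 1: Global n = 19. g() returns local n = 99.
Step 2: a = 99. Global n still = 19.
Step 3: result = 19 + 99 = 118

The answer is 118.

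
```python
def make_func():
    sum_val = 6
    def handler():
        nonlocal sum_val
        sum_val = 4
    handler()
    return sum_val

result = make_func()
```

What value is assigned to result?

Step 1: make_func() sets sum_val = 6.
Step 2: handler() uses nonlocal to reassign sum_val = 4.
Step 3: result = 4

The answer is 4.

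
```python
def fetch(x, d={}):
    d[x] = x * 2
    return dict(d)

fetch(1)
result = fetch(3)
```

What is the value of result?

Step 1: Mutable default dict is shared across calls.
Step 2: First call adds 1: 2. Second call adds 3: 6.
Step 3: result = {1: 2, 3: 6}

The answer is {1: 2, 3: 6}.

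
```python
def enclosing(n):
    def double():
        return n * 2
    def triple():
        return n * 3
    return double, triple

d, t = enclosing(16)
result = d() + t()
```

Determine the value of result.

Step 1: Both closures capture the same n = 16.
Step 2: d() = 16 * 2 = 32, t() = 16 * 3 = 48.
Step 3: result = 32 + 48 = 80

The answer is 80.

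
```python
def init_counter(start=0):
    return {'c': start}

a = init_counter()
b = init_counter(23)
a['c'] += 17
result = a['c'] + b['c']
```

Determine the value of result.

Step 1: init_counter() returns a new dict each call (immutable default 0).
Step 2: a = {'c': 0}, b = {'c': 23}.
Step 3: a['c'] += 17 = 17. result = 17 + 23 = 40

The answer is 40.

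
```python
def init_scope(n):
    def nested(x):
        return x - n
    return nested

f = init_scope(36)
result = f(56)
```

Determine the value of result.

Step 1: init_scope(36) creates a closure capturing n = 36.
Step 2: f(56) computes 56 - 36 = 20.
Step 3: result = 20

The answer is 20.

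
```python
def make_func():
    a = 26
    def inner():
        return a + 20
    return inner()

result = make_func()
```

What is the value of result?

Step 1: make_func() defines a = 26.
Step 2: inner() reads a = 26 from enclosing scope, returns 26 + 20 = 46.
Step 3: result = 46

The answer is 46.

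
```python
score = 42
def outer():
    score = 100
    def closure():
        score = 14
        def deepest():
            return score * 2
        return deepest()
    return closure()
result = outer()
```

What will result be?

Step 1: deepest() looks up score through LEGB: not local, finds score = 14 in enclosing closure().
Step 2: Returns 14 * 2 = 28.
Step 3: result = 28

The answer is 28.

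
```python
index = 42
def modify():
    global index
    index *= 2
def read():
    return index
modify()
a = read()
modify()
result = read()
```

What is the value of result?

Step 1: index = 42.
Step 2: First modify(): index = 42 * 2 = 84.
Step 3: Second modify(): index = 84 * 2 = 168.
Step 4: read() returns 168

The answer is 168.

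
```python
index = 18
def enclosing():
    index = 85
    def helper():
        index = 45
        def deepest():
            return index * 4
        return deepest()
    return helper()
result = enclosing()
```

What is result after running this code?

Step 1: deepest() looks up index through LEGB: not local, finds index = 45 in enclosing helper().
Step 2: Returns 45 * 4 = 180.
Step 3: result = 180

The answer is 180.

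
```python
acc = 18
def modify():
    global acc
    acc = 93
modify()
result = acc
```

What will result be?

Step 1: acc = 18 globally.
Step 2: modify() declares global acc and sets it to 93.
Step 3: After modify(), global acc = 93. result = 93

The answer is 93.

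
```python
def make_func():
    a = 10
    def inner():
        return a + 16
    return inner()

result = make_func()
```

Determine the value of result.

Step 1: make_func() defines a = 10.
Step 2: inner() reads a = 10 from enclosing scope, returns 10 + 16 = 26.
Step 3: result = 26

The answer is 26.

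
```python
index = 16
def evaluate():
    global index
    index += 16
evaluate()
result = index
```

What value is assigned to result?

Step 1: index = 16 globally.
Step 2: evaluate() modifies global index: index += 16 = 32.
Step 3: result = 32

The answer is 32.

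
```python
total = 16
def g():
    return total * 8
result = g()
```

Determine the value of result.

Step 1: total = 16 is defined globally.
Step 2: g() looks up total from global scope = 16, then computes 16 * 8 = 128.
Step 3: result = 128

The answer is 128.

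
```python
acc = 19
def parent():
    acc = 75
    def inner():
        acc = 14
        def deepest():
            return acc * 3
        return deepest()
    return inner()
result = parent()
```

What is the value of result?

Step 1: deepest() looks up acc through LEGB: not local, finds acc = 14 in enclosing inner().
Step 2: Returns 14 * 3 = 42.
Step 3: result = 42

The answer is 42.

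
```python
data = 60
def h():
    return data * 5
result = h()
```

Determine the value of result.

Step 1: data = 60 is defined globally.
Step 2: h() looks up data from global scope = 60, then computes 60 * 5 = 300.
Step 3: result = 300

The answer is 300.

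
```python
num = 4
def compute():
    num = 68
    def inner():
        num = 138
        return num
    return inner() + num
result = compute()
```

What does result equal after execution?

Step 1: compute() has local num = 68. inner() has local num = 138.
Step 2: inner() returns its local num = 138.
Step 3: compute() returns 138 + its own num (68) = 206

The answer is 206.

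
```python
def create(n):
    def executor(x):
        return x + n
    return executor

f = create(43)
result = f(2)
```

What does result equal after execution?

Step 1: create(43) creates a closure that captures n = 43.
Step 2: f(2) calls the closure with x = 2, returning 2 + 43 = 45.
Step 3: result = 45

The answer is 45.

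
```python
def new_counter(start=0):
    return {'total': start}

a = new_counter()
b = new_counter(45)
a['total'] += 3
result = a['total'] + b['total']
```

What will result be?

Step 1: new_counter() returns a new dict each call (immutable default 0).
Step 2: a = {'total': 0}, b = {'total': 45}.
Step 3: a['total'] += 3 = 3. result = 3 + 45 = 48

The answer is 48.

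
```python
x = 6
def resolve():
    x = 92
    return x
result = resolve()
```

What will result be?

Step 1: Global x = 6.
Step 2: resolve() creates local x = 92, shadowing the global.
Step 3: Returns local x = 92. result = 92

The answer is 92.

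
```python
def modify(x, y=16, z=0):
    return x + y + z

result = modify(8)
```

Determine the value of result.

Step 1: modify(8) uses defaults y = 16, z = 0.
Step 2: Returns 8 + 16 + 0 = 24.
Step 3: result = 24

The answer is 24.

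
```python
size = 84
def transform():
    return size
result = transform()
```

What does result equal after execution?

Step 1: size = 84 is defined in the global scope.
Step 2: transform() looks up size. No local size exists, so Python checks the global scope via LEGB rule and finds size = 84.
Step 3: result = 84

The answer is 84.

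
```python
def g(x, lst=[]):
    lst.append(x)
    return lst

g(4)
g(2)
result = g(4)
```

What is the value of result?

Step 1: Mutable default argument gotcha! The list [] is created once.
Step 2: Each call appends to the SAME list: [4], [4, 2], [4, 2, 4].
Step 3: result = [4, 2, 4]

The answer is [4, 2, 4].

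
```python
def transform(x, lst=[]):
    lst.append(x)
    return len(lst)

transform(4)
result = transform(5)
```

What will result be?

Step 1: Mutable default list persists between calls.
Step 2: First call: lst = [4], len = 1. Second call: lst = [4, 5], len = 2.
Step 3: result = 2

The answer is 2.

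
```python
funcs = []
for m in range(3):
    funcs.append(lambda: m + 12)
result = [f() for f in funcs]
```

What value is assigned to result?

Step 1: All lambdas capture m by reference. After the loop, m = 2.
Step 2: Each call returns 2 + 12 = 14.
Step 3: result = [14, 14, 14]

The answer is [14, 14, 14].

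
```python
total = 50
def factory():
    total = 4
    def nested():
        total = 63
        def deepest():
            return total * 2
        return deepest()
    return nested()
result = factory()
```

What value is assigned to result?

Step 1: deepest() looks up total through LEGB: not local, finds total = 63 in enclosing nested().
Step 2: Returns 63 * 2 = 126.
Step 3: result = 126

The answer is 126.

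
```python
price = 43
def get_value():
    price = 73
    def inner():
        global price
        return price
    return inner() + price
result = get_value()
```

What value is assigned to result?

Step 1: Global price = 43. get_value() shadows with local price = 73.
Step 2: inner() uses global keyword, so inner() returns global price = 43.
Step 3: get_value() returns 43 + 73 = 116

The answer is 116.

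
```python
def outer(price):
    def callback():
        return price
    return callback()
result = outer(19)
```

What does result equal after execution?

Step 1: outer(19) binds parameter price = 19.
Step 2: callback() looks up price in enclosing scope and finds the parameter price = 19.
Step 3: result = 19

The answer is 19.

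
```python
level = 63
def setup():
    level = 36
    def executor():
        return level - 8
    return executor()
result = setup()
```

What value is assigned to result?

Step 1: setup() shadows global level with level = 36.
Step 2: executor() finds level = 36 in enclosing scope, computes 36 - 8 = 28.
Step 3: result = 28

The answer is 28.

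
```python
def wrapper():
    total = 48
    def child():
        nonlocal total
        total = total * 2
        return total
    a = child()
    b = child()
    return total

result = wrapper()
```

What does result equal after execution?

Step 1: total starts at 48.
Step 2: First child(): total = 48 * 2 = 96.
Step 3: Second child(): total = 96 * 2 = 192.
Step 4: result = 192

The answer is 192.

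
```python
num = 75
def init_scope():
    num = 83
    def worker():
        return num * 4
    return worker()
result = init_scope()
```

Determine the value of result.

Step 1: init_scope() shadows global num with num = 83.
Step 2: worker() finds num = 83 in enclosing scope, computes 83 * 4 = 332.
Step 3: result = 332

The answer is 332.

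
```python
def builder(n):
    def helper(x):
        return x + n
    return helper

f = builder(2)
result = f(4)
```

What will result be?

Step 1: builder(2) creates a closure that captures n = 2.
Step 2: f(4) calls the closure with x = 4, returning 4 + 2 = 6.
Step 3: result = 6

The answer is 6.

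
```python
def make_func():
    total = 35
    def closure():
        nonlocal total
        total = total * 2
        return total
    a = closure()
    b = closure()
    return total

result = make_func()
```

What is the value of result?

Step 1: total starts at 35.
Step 2: First closure(): total = 35 * 2 = 70.
Step 3: Second closure(): total = 70 * 2 = 140.
Step 4: result = 140

The answer is 140.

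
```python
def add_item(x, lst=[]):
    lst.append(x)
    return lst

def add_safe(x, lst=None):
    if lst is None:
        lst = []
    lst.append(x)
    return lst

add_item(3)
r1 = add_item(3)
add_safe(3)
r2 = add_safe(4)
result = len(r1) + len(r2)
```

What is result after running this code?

Step 1: add_item shares mutable default: after 2 calls, lst = [3, 3], len = 2.
Step 2: add_safe creates fresh list each time: r2 = [4], len = 1.
Step 3: result = 2 + 1 = 3

The answer is 3.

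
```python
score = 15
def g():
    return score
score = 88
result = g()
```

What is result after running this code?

Step 1: score is first set to 15, then reassigned to 88.
Step 2: g() is called after the reassignment, so it looks up the current global score = 88.
Step 3: result = 88

The answer is 88.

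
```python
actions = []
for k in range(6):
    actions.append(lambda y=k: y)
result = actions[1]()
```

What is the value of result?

Step 1: Default argument y=k captures k's value at each iteration.
Step 2: actions[1] captured y = 1 when k was 1.
Step 3: result = 1

The answer is 1.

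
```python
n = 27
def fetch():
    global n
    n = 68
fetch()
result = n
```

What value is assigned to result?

Step 1: n = 27 globally.
Step 2: fetch() declares global n and sets it to 68.
Step 3: After fetch(), global n = 68. result = 68

The answer is 68.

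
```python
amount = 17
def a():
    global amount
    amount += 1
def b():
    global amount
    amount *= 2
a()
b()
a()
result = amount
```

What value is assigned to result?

Step 1: amount = 17.
Step 2: a(): amount = 17 + 1 = 18.
Step 3: b(): amount = 18 * 2 = 36.
Step 4: a(): amount = 36 + 1 = 37

The answer is 37.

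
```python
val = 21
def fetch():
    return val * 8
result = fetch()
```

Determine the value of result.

Step 1: val = 21 is defined globally.
Step 2: fetch() looks up val from global scope = 21, then computes 21 * 8 = 168.
Step 3: result = 168

The answer is 168.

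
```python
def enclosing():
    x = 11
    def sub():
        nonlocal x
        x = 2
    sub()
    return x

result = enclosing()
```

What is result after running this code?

Step 1: enclosing() sets x = 11.
Step 2: sub() uses nonlocal to reassign x = 2.
Step 3: result = 2

The answer is 2.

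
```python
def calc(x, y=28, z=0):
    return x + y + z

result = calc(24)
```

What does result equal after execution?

Step 1: calc(24) uses defaults y = 28, z = 0.
Step 2: Returns 24 + 28 + 0 = 52.
Step 3: result = 52

The answer is 52.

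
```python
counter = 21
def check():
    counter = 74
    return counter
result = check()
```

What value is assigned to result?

Step 1: Global counter = 21.
Step 2: check() creates local counter = 74, shadowing the global.
Step 3: Returns local counter = 74. result = 74

The answer is 74.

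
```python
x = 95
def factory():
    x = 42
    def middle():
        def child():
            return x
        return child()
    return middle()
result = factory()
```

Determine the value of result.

Step 1: factory() defines x = 42. middle() and child() have no local x.
Step 2: child() checks local (none), enclosing middle() (none), enclosing factory() and finds x = 42.
Step 3: result = 42

The answer is 42.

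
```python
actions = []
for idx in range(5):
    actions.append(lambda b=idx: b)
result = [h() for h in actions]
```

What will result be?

Step 1: Default arg b=idx captures idx at each iteration.
Step 2: Each lambda has its own default: 0, 1, ..., 4.
Step 3: result = [0, 1, 2, 3, 4]

The answer is [0, 1, 2, 3, 4].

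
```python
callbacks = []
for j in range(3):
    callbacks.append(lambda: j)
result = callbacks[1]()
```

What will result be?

Step 1: The loop creates 3 lambdas, all referencing the same variable j.
Step 2: After the loop, j = 2 (final value).
Step 3: callbacks[1]() looks up j at call time and finds 2. This is the late binding gotcha. result = 2

The answer is 2.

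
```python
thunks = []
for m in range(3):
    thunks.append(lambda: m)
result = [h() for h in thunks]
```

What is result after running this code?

Step 1: All 3 lambdas share the same variable m.
Step 2: After the loop, m = 2.
Step 3: Each call returns 2. result = [2, 2, 2]

The answer is [2, 2, 2].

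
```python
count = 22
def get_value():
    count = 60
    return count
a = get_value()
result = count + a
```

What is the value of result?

Step 1: Global count = 22. get_value() returns local count = 60.
Step 2: a = 60. Global count still = 22.
Step 3: result = 22 + 60 = 82

The answer is 82.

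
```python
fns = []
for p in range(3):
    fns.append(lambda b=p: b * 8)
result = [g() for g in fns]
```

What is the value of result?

Step 1: Default arg b=p captures p at each iteration.
Step 2: fns[k] has b defaulting to k, returns k * 8.
Step 3: result = [0, 8, 16]

The answer is [0, 8, 16].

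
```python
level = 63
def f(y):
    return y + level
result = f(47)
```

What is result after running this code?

Step 1: level = 63 is defined globally.
Step 2: f(47) uses parameter y = 47 and looks up level from global scope = 63.
Step 3: result = 47 + 63 = 110

The answer is 110.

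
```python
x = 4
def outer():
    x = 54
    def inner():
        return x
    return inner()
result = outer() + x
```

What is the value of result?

Step 1: Global x = 4. outer() shadows with x = 54.
Step 2: inner() returns enclosing x = 54. outer() = 54.
Step 3: result = 54 + global x (4) = 58

The answer is 58.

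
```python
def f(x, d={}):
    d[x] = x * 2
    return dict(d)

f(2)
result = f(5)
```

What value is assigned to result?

Step 1: Mutable default dict is shared across calls.
Step 2: First call adds 2: 4. Second call adds 5: 10.
Step 3: result = {2: 4, 5: 10}

The answer is {2: 4, 5: 10}.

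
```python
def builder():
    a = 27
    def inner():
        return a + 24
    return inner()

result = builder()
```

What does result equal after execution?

Step 1: builder() defines a = 27.
Step 2: inner() reads a = 27 from enclosing scope, returns 27 + 24 = 51.
Step 3: result = 51

The answer is 51.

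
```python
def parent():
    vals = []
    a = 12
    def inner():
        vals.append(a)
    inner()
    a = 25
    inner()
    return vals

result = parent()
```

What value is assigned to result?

Step 1: a = 12. inner() appends current a to vals.
Step 2: First inner(): appends 12. Then a = 25.
Step 3: Second inner(): appends 25 (closure sees updated a). result = [12, 25]

The answer is [12, 25].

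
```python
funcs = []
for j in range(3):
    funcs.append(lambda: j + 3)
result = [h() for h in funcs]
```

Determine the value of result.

Step 1: All lambdas capture j by reference. After the loop, j = 2.
Step 2: Each call returns 2 + 3 = 5.
Step 3: result = [5, 5, 5]

The answer is [5, 5, 5].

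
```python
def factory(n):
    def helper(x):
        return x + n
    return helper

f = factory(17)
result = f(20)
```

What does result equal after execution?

Step 1: factory(17) creates a closure that captures n = 17.
Step 2: f(20) calls the closure with x = 20, returning 20 + 17 = 37.
Step 3: result = 37

The answer is 37.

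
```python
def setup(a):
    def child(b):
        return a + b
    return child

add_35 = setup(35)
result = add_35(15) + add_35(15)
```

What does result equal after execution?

Step 1: add_35 captures a = 35.
Step 2: add_35(15) = 35 + 15 = 50, called twice.
Step 3: result = 50 + 50 = 100

The answer is 100.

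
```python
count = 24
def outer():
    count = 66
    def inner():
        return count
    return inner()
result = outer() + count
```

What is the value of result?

Step 1: Global count = 24. outer() shadows with count = 66.
Step 2: inner() returns enclosing count = 66. outer() = 66.
Step 3: result = 66 + global count (24) = 90

The answer is 90.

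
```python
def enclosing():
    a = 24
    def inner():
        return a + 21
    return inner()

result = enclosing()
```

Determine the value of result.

Step 1: enclosing() defines a = 24.
Step 2: inner() reads a = 24 from enclosing scope, returns 24 + 21 = 45.
Step 3: result = 45

The answer is 45.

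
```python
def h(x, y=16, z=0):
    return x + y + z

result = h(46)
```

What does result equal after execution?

Step 1: h(46) uses defaults y = 16, z = 0.
Step 2: Returns 46 + 16 + 0 = 62.
Step 3: result = 62

The answer is 62.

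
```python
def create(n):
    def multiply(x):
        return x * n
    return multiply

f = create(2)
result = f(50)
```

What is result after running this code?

Step 1: create(2) returns multiply closure with n = 2.
Step 2: f(50) computes 50 * 2 = 100.
Step 3: result = 100

The answer is 100.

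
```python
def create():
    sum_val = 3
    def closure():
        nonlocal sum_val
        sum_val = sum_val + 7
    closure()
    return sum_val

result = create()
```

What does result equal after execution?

Step 1: create() sets sum_val = 3.
Step 2: closure() uses nonlocal to modify sum_val in create's scope: sum_val = 3 + 7 = 10.
Step 3: create() returns the modified sum_val = 10

The answer is 10.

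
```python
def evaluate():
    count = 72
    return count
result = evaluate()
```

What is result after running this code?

Step 1: evaluate() defines count = 72 in its local scope.
Step 2: return count finds the local variable count = 72.
Step 3: result = 72

The answer is 72.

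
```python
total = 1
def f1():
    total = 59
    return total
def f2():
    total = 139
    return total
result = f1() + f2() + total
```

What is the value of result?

Step 1: Each function shadows global total with its own local.
Step 2: f1() returns 59, f2() returns 139.
Step 3: Global total = 1 is unchanged. result = 59 + 139 + 1 = 199

The answer is 199.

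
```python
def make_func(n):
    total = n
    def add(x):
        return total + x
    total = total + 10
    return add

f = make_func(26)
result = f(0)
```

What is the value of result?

Step 1: make_func(26) sets total = 26, then total = 26 + 10 = 36.
Step 2: Closures capture by reference, so add sees total = 36.
Step 3: f(0) returns 36 + 0 = 36

The answer is 36.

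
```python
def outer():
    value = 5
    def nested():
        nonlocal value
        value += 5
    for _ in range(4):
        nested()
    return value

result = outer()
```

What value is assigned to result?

Step 1: value = 5.
Step 2: nested() is called 4 times in a loop, each adding 5 via nonlocal.
Step 3: value = 5 + 5 * 4 = 25

The answer is 25.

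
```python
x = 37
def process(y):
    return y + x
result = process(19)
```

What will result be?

Step 1: x = 37 is defined globally.
Step 2: process(19) uses parameter y = 19 and looks up x from global scope = 37.
Step 3: result = 19 + 37 = 56

The answer is 56.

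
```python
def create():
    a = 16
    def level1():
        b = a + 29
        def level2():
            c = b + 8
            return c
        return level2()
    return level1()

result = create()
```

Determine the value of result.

Step 1: a = 16. b = a + 29 = 45.
Step 2: c = b + 8 = 45 + 8 = 53.
Step 3: result = 53

The answer is 53.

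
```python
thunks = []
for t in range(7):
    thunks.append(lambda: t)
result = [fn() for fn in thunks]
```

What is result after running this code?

Step 1: All 7 lambdas share the same variable t.
Step 2: After the loop, t = 6.
Step 3: Each call returns 6. result = [6, 6, 6, 6, 6, 6, 6]

The answer is [6, 6, 6, 6, 6, 6, 6].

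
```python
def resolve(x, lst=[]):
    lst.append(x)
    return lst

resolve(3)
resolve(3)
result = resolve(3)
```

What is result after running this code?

Step 1: Mutable default argument gotcha! The list [] is created once.
Step 2: Each call appends to the SAME list: [3], [3, 3], [3, 3, 3].
Step 3: result = [3, 3, 3]

The answer is [3, 3, 3].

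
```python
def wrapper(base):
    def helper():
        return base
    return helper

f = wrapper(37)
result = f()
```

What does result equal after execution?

Step 1: wrapper(37) creates closure capturing base = 37.
Step 2: f() returns the captured base = 37.
Step 3: result = 37

The answer is 37.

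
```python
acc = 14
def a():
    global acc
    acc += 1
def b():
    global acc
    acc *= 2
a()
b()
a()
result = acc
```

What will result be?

Step 1: acc = 14.
Step 2: a(): acc = 14 + 1 = 15.
Step 3: b(): acc = 15 * 2 = 30.
Step 4: a(): acc = 30 + 1 = 31

The answer is 31.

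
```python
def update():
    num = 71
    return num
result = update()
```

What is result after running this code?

Step 1: update() defines num = 71 in its local scope.
Step 2: return num finds the local variable num = 71.
Step 3: result = 71

The answer is 71.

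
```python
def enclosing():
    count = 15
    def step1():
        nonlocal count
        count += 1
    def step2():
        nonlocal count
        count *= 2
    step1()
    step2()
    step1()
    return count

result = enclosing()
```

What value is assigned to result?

Step 1: count = 15.
Step 2: step1(): count = 15 + 1 = 16.
Step 3: step2(): count = 16 * 2 = 32.
Step 4: step1(): count = 32 + 1 = 33. result = 33

The answer is 33.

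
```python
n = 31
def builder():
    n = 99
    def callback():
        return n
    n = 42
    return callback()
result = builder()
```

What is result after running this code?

Step 1: builder() sets n = 99, then later n = 42.
Step 2: callback() is called after n is reassigned to 42. Closures capture variables by reference, not by value.
Step 3: result = 42

The answer is 42.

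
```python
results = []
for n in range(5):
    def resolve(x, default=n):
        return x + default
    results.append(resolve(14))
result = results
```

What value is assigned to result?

Step 1: Default argument default=n is evaluated at function definition time.
Step 2: Each iteration creates resolve with default = current n value.
Step 3: resolve(14) returns 14 + default. results = [14, 15, 16, 17, 18]

The answer is [14, 15, 16, 17, 18].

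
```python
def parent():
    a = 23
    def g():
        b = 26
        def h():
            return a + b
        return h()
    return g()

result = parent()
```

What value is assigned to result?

Step 1: parent() defines a = 23. g() defines b = 26.
Step 2: h() accesses both from enclosing scopes: a = 23, b = 26.
Step 3: result = 23 + 26 = 49

The answer is 49.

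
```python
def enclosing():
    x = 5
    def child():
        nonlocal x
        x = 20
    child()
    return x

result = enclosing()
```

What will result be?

Step 1: enclosing() sets x = 5.
Step 2: child() uses nonlocal to reassign x = 20.
Step 3: result = 20

The answer is 20.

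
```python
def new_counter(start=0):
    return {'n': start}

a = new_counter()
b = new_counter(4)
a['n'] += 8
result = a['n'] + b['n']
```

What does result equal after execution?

Step 1: new_counter() returns a new dict each call (immutable default 0).
Step 2: a = {'n': 0}, b = {'n': 4}.
Step 3: a['n'] += 8 = 8. result = 8 + 4 = 12

The answer is 12.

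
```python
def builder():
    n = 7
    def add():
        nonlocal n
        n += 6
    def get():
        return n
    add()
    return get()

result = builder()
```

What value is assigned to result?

Step 1: n = 7. add() modifies it via nonlocal, get() reads it.
Step 2: add() makes n = 7 + 6 = 13.
Step 3: get() returns 13. result = 13

The answer is 13.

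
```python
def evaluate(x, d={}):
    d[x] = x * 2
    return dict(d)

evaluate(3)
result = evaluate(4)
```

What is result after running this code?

Step 1: Mutable default dict is shared across calls.
Step 2: First call adds 3: 6. Second call adds 4: 8.
Step 3: result = {3: 6, 4: 8}

The answer is {3: 6, 4: 8}.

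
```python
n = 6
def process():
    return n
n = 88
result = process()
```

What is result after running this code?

Step 1: n is first set to 6, then reassigned to 88.
Step 2: process() is called after the reassignment, so it looks up the current global n = 88.
Step 3: result = 88

The answer is 88.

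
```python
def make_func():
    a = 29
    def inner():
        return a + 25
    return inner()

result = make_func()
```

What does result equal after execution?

Step 1: make_func() defines a = 29.
Step 2: inner() reads a = 29 from enclosing scope, returns 29 + 25 = 54.
Step 3: result = 54

The answer is 54.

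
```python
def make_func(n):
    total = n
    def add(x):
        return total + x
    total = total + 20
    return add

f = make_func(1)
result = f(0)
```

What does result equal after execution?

Step 1: make_func(1) sets total = 1, then total = 1 + 20 = 21.
Step 2: Closures capture by reference, so add sees total = 21.
Step 3: f(0) returns 21 + 0 = 21

The answer is 21.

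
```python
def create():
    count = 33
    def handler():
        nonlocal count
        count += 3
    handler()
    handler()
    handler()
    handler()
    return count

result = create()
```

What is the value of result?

Step 1: count starts at 33.
Step 2: handler() is called 4 times, each adding 3.
Step 3: count = 33 + 3 * 4 = 45

The answer is 45.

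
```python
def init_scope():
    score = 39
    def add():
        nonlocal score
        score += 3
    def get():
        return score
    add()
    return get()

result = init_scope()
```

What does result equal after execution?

Step 1: score = 39. add() modifies it via nonlocal, get() reads it.
Step 2: add() makes score = 39 + 3 = 42.
Step 3: get() returns 42. result = 42

The answer is 42.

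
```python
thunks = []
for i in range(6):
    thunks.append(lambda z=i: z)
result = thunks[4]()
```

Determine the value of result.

Step 1: Default argument z=i captures i's value at each iteration.
Step 2: thunks[4] captured z = 4 when i was 4.
Step 3: result = 4

The answer is 4.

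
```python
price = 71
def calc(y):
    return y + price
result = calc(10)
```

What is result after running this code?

Step 1: price = 71 is defined globally.
Step 2: calc(10) uses parameter y = 10 and looks up price from global scope = 71.
Step 3: result = 10 + 71 = 81

The answer is 81.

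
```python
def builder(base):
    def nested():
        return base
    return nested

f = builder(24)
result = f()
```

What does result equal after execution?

Step 1: builder(24) creates closure capturing base = 24.
Step 2: f() returns the captured base = 24.
Step 3: result = 24

The answer is 24.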